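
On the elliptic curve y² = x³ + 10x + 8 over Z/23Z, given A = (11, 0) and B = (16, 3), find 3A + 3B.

(0, 13)

First 3A:
Repeated addition: build up to 3A.
2A: (11, 0) + (11, 0): same x and y₁ ≡ -y₂, so the sum is the point at infinity.
3A: the point at infinity + (11, 0) = (11, 0) (identity).
3A = (11, 0).
Next 3B:
Repeated addition: build up to 3B.
2B: tangent at (16, 3): λ = (3·16² + 10)/(2·3) ≡ 19/6. 6⁻¹ ≡ 4 (mod 23), so λ ≡ 19·4 ≡ 7.
  x = λ² - 16 - 16 = 49 - 32 ≡ 17; y = λ·(16 - 17) - 3 ≡ 13. → (17, 13)
3B: (17, 13) + (16, 3). λ = (3 - 13)/(16 - 17) ≡ 13/22 mod 23. 22⁻¹ ≡ 22 (mod 23), so λ ≡ 10.
  x = λ² - 17 - 16 = 100 - 33 ≡ 21; y = λ·(17 - 21) - 13 ≡ 16. → (21, 16)
3B = (21, 16).
Finally 3A + 3B:
(11, 0) + (21, 16). λ = (16 - 0)/(21 - 11) ≡ 16/10 mod 23. 10⁻¹ ≡ 7 (mod 23), so λ ≡ 20.
  x = λ² - 11 - 21 = 400 - 32 ≡ 0; y = λ·(11 - 0) - 0 ≡ 13. → (0, 13)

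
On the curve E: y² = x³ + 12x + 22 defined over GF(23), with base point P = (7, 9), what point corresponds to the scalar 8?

(5, 0)

Repeated addition: build up to 8P.
2P: tangent at (7, 9): λ = (3·7² + 12)/(2·9) ≡ 21/18. 18⁻¹ ≡ 9 (mod 23), so λ ≡ 21·9 ≡ 5.
  x = λ² - 7 - 7 = 25 - 14 ≡ 11; y = λ·(7 - 11) - 9 ≡ 17. → (11, 17)
3P: (11, 17) + (7, 9). λ = (9 - 17)/(7 - 11) ≡ 15/19 mod 23. 19⁻¹ ≡ 17 (mod 23), so λ ≡ 2.
  x = λ² - 11 - 7 = 4 - 18 ≡ 9; y = λ·(11 - 9) - 17 ≡ 10. → (9, 10)
4P: (9, 10) + (7, 9). λ = (9 - 10)/(7 - 9) ≡ 22/21 mod 23. 21⁻¹ ≡ 11 (mod 23), so λ ≡ 12.
  x = λ² - 9 - 7 = 144 - 16 ≡ 13; y = λ·(9 - 13) - 10 ≡ 11. → (13, 11)
5P: (13, 11) + (7, 9). λ = (9 - 11)/(7 - 13) ≡ 21/17 mod 23. 17⁻¹ ≡ 19 (mod 23), so λ ≡ 8.
  x = λ² - 13 - 7 = 64 - 20 ≡ 21; y = λ·(13 - 21) - 11 ≡ 17. → (21, 17)
6P: (21, 17) + (7, 9). λ = (9 - 17)/(7 - 21) ≡ 15/9 mod 23. 9⁻¹ ≡ 18 (mod 23), so λ ≡ 17.
  x = λ² - 21 - 7 = 289 - 28 ≡ 8; y = λ·(21 - 8) - 17 ≡ 20. → (8, 20)
7P: (8, 20) + (7, 9). λ = (9 - 20)/(7 - 8) ≡ 12/22 mod 23. 22⁻¹ ≡ 22 (mod 23), so λ ≡ 11.
  x = λ² - 8 - 7 = 121 - 15 ≡ 14; y = λ·(8 - 14) - 20 ≡ 6. → (14, 6)
8P: (14, 6) + (7, 9). λ = (9 - 6)/(7 - 14) ≡ 3/16 mod 23. 16⁻¹ ≡ 13 (mod 23), so λ ≡ 16.
  x = λ² - 14 - 7 = 256 - 21 ≡ 5; y = λ·(14 - 5) - 6 ≡ 0. → (5, 0)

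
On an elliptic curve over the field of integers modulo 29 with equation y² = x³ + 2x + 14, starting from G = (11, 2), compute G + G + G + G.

Double-and-add on 4 = (100)₂. Start with G = (11, 2) for the leading 1-bit.
double: tangent at (11, 2): λ = (3·11² + 2)/(2·2) ≡ 17/4. 4⁻¹ ≡ 22 (mod 29) since 4·22 = 88 ≡ 1, so λ ≡ 17·22 ≡ 26.
  x = λ² - 11 - 11 = 676 - 22 ≡ 16; y = λ·(11 - 16) - 2 ≡ 13. → (16, 13)
double: tangent at (16, 13): λ = (3·16² + 2)/(2·13) ≡ 16/26. 26⁻¹ ≡ 19 (mod 29), so λ ≡ 16·19 ≡ 14.
  x = λ² - 16 - 16 = 196 - 32 ≡ 19; y = λ·(16 - 19) - 13 ≡ 3. → (19, 3)

(19, 3)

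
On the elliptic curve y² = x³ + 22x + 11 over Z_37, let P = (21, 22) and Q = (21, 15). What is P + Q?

O

The two points share x = 21 and their y-coordinates satisfy 22 + 15 ≡ 0 (mod 37), so they are inverses. Their sum is ∞.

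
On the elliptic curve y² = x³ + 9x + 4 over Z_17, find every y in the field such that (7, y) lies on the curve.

x³ + 9x + 4 = 410 ≡ 2 (mod 17).
Square roots of 2 mod 17: 6 and 11 (since 6² = 36 ≡ 2).

6, 11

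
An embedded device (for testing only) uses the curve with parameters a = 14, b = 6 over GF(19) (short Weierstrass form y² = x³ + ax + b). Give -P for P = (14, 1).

-(14, 1) = (14, -1 mod 19) = (14, 18).

(14, 18)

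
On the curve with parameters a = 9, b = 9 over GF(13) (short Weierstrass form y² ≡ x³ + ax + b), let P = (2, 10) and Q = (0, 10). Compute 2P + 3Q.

O

First 2P:
Repeated addition: build up to 2P.
2P: tangent at (2, 10): λ = (3·2² + 9)/(2·10) ≡ 8/7. 7⁻¹ ≡ 2 (mod 13) since 7·2 = 14 ≡ 1, so λ ≡ 8·2 ≡ 3.
  x = λ² - 2 - 2 = 9 - 4 ≡ 5; y = λ·(2 - 5) - 10 ≡ 7. → (5, 7)
2P = (5, 7).
Next 3Q:
Repeated addition: build up to 3Q.
2Q: tangent at (0, 10): λ = (3·0² + 9)/(2·10) ≡ 9/7. 7⁻¹ ≡ 2 (mod 13), so λ ≡ 9·2 ≡ 5.
  x = λ² - 0 - 0 = 25 - 0 ≡ 12; y = λ·(0 - 12) - 10 ≡ 8. → (12, 8)
3Q: (12, 8) + (0, 10). λ = (10 - 8)/(0 - 12) ≡ 2/1 mod 13. 1⁻¹ ≡ 1 (mod 13), so λ ≡ 2.
  x = λ² - 12 - 0 = 4 - 12 ≡ 5; y = λ·(12 - 5) - 8 ≡ 6. → (5, 6)
3Q = (5, 6).
Finally 2P + 3Q:
(5, 7) + (5, 6): same x and y₁ ≡ -y₂, so the sum is the point at infinity.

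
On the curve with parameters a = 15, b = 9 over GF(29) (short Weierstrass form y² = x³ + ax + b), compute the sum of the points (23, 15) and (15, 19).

(23, 15) + (15, 19). λ = (19 - 15)/(15 - 23) ≡ 4/21 mod 29. 21⁻¹ ≡ 18 (mod 29), so λ ≡ 14.
  x = λ² - 23 - 15 = 196 - 38 ≡ 13; y = λ·(23 - 13) - 15 ≡ 9. → (13, 9)

(13, 9)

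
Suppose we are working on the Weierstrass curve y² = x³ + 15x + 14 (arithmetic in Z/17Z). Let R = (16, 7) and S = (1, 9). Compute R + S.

(16, 7) + (1, 9). λ = (9 - 7)/(1 - 16) ≡ 2/2 mod 17. 2⁻¹ ≡ 9 (mod 17), so λ ≡ 1.
  x = λ² - 16 - 1 = 1 - 17 ≡ 1; y = λ·(16 - 1) - 7 ≡ 8. → (1, 8)

(1, 8)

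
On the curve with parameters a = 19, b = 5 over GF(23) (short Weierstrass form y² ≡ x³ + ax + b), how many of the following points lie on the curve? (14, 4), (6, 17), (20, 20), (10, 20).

(14, 4): 4² ≡ 16, rhs ≡ 2 → off.
(6, 17): 17² ≡ 13, rhs ≡ 13 → on.
(20, 20): 20² ≡ 9, rhs ≡ 13 → off.
(10, 20): 20² ≡ 9, rhs ≡ 22 → off.

1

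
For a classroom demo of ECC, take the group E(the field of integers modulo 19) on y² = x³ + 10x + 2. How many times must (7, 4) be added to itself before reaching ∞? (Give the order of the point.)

2P: tangent at (7, 4): λ = (3·7² + 10)/(2·4) ≡ 5/8. 8⁻¹ ≡ 12 (mod 19), so λ ≡ 5·12 ≡ 3.
  x = λ² - 7 - 7 = 9 - 14 ≡ 14; y = λ·(7 - 14) - 4 ≡ 13. → (14, 13)
3P: (14, 13) + (7, 4). λ = (4 - 13)/(7 - 14) ≡ 10/12 mod 19. 12⁻¹ ≡ 8 (mod 19) since 12·8 = 96 ≡ 1, so λ ≡ 4.
  x = λ² - 14 - 7 = 16 - 21 ≡ 14; y = λ·(14 - 14) - 13 ≡ 6. → (14, 6)
4P: (14, 6) + (7, 4). λ = (4 - 6)/(7 - 14) ≡ 17/12 mod 19. 12⁻¹ ≡ 8 (mod 19), so λ ≡ 3.
  x = λ² - 14 - 7 = 9 - 21 ≡ 7; y = λ·(14 - 7) - 6 ≡ 15. → (7, 15)
5P: (7, 15) + (7, 4): same x and y₁ ≡ -y₂, so the sum is ∞.
5P = ∞, so the order is 5.

5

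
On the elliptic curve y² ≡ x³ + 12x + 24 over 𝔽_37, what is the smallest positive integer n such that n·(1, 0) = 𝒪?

2

2P: (1, 0) + (1, 0): same x and y₁ ≡ -y₂, so the sum is 𝒪.
2P = 𝒪, so the order is 2.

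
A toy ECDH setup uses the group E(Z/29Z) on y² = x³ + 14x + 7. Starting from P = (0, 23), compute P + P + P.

(17, 24)

Repeated addition: build up to 3P.
2P: tangent at (0, 23): λ = (3·0² + 14)/(2·23) ≡ 14/17. 17⁻¹ ≡ 12 (mod 29), so λ ≡ 14·12 ≡ 23.
  x = λ² - 0 - 0 = 529 - 0 ≡ 7; y = λ·(0 - 7) - 23 ≡ 19. → (7, 19)
3P: (7, 19) + (0, 23). λ = (23 - 19)/(0 - 7) ≡ 4/22 mod 29. 22⁻¹ ≡ 4 (mod 29), so λ ≡ 16.
  x = λ² - 7 - 0 = 256 - 7 ≡ 17; y = λ·(7 - 17) - 19 ≡ 24. → (17, 24)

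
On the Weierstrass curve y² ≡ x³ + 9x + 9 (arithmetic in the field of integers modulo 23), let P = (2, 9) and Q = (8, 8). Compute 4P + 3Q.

(19, 22)

First 4P:
Double-and-add on 4 = (100)₂. Start with P = (2, 9) for the leading 1-bit.
double: tangent at (2, 9): λ = (3·2² + 9)/(2·9) ≡ 21/18. 18⁻¹ ≡ 9 (mod 23) since 18·9 = 162 ≡ 1, so λ ≡ 21·9 ≡ 5.
  x = λ² - 2 - 2 = 25 - 4 ≡ 21; y = λ·(2 - 21) - 9 ≡ 11. → (21, 11)
double: tangent at (21, 11): λ = (3·21² + 9)/(2·11) ≡ 21/22. 22⁻¹ ≡ 22 (mod 23), so λ ≡ 21·22 ≡ 2.
  x = λ² - 21 - 21 = 4 - 42 ≡ 8; y = λ·(21 - 8) - 11 ≡ 15. → (8, 15)
4P = (8, 15).
Next 3Q:
Repeated addition: build up to 3Q.
2Q: tangent at (8, 8): λ = (3·8² + 9)/(2·8) ≡ 17/16. 16⁻¹ ≡ 13 (mod 23) since 16·13 = 208 ≡ 1, so λ ≡ 17·13 ≡ 14.
  x = λ² - 8 - 8 = 196 - 16 ≡ 19; y = λ·(8 - 19) - 8 ≡ 22. → (19, 22)
3Q: (19, 22) + (8, 8). λ = (8 - 22)/(8 - 19) ≡ 9/12 mod 23. 12⁻¹ ≡ 2 (mod 23), so λ ≡ 18.
  x = λ² - 19 - 8 = 324 - 27 ≡ 21; y = λ·(19 - 21) - 22 ≡ 11. → (21, 11)
3Q = (21, 11).
Finally 4P + 3Q:
(8, 15) + (21, 11). λ = (11 - 15)/(21 - 8) ≡ 19/13 mod 23. 13⁻¹ ≡ 16 (mod 23) since 13·16 = 208 ≡ 1, so λ ≡ 5.
  x = λ² - 8 - 21 = 25 - 29 ≡ 19; y = λ·(8 - 19) - 15 ≡ 22. → (19, 22)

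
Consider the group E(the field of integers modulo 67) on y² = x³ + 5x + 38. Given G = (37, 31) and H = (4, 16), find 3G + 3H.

First 3G:
Repeated addition: build up to 3G.
2G: tangent at (37, 31): λ = (3·37² + 5)/(2·31) ≡ 25/62. 62⁻¹ ≡ 40 (mod 67) since 62·40 = 2480 ≡ 1, so λ ≡ 25·40 ≡ 62.
  x = λ² - 37 - 37 = 3844 - 74 ≡ 18; y = λ·(37 - 18) - 31 ≡ 8. → (18, 8)
3G: (18, 8) + (37, 31). λ = (31 - 8)/(37 - 18) ≡ 23/19 mod 67. 19⁻¹ ≡ 60 (mod 67), so λ ≡ 40.
  x = λ² - 18 - 37 = 1600 - 55 ≡ 4; y = λ·(18 - 4) - 8 ≡ 16. → (4, 16)
3G = (4, 16).
Next 3H:
Repeated addition: build up to 3H.
2H: tangent at (4, 16): λ = (3·4² + 5)/(2·16) ≡ 53/32. 32⁻¹ ≡ 44 (mod 67), so λ ≡ 53·44 ≡ 54.
  x = λ² - 4 - 4 = 2916 - 8 ≡ 27; y = λ·(4 - 27) - 16 ≡ 15. → (27, 15)
3H: (27, 15) + (4, 16). λ = (16 - 15)/(4 - 27) ≡ 1/44 mod 67. 44⁻¹ ≡ 32 (mod 67), so λ ≡ 32.
  x = λ² - 27 - 4 = 1024 - 31 ≡ 55; y = λ·(27 - 55) - 15 ≡ 27. → (55, 27)
3H = (55, 27).
Finally 3G + 3H:
(4, 16) + (55, 27). λ = (27 - 16)/(55 - 4) ≡ 11/51 mod 67. 51⁻¹ ≡ 46 (mod 67), so λ ≡ 37.
  x = λ² - 4 - 55 = 1369 - 59 ≡ 37; y = λ·(4 - 37) - 16 ≡ 36. → (37, 36)

(37, 36)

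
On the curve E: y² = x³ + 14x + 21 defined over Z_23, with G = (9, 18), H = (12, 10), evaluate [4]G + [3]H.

(1, 6)

First 4G:
Double-and-add on 4 = (100)₂. Start with G = (9, 18) for the leading 1-bit.
double: tangent at (9, 18): λ = (3·9² + 14)/(2·18) ≡ 4/13. 13⁻¹ ≡ 16 (mod 23), so λ ≡ 4·16 ≡ 18.
  x = λ² - 9 - 9 = 324 - 18 ≡ 7; y = λ·(9 - 7) - 18 ≡ 18. → (7, 18)
double: tangent at (7, 18): λ = (3·7² + 14)/(2·18) ≡ 0/13. 13⁻¹ ≡ 16 (mod 23) since 13·16 = 208 ≡ 1, so λ ≡ 0·16 ≡ 0.
  x = λ² - 7 - 7 = 0 - 14 ≡ 9; y = λ·(7 - 9) - 18 ≡ 5. → (9, 5)
4G = (9, 5).
Next 3H:
Repeated addition: build up to 3H.
2H: tangent at (12, 10): λ = (3·12² + 14)/(2·10) ≡ 9/20. 20⁻¹ ≡ 15 (mod 23) since 20·15 = 300 ≡ 1, so λ ≡ 9·15 ≡ 20.
  x = λ² - 12 - 12 = 400 - 24 ≡ 8; y = λ·(12 - 8) - 10 ≡ 1. → (8, 1)
3H: (8, 1) + (12, 10). λ = (10 - 1)/(12 - 8) ≡ 9/4 mod 23. 4⁻¹ ≡ 6 (mod 23) since 4·6 = 24 ≡ 1, so λ ≡ 8.
  x = λ² - 8 - 12 = 64 - 20 ≡ 21; y = λ·(8 - 21) - 1 ≡ 10. → (21, 10)
3H = (21, 10).
Finally 4G + 3H:
(9, 5) + (21, 10). λ = (10 - 5)/(21 - 9) ≡ 5/12 mod 23. 12⁻¹ ≡ 2 (mod 23), so λ ≡ 10.
  x = λ² - 9 - 21 = 100 - 30 ≡ 1; y = λ·(9 - 1) - 5 ≡ 6. → (1, 6)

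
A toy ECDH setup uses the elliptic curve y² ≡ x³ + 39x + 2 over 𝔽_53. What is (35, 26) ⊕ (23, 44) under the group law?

(37, 30)

(35, 26) + (23, 44). λ = (44 - 26)/(23 - 35) ≡ 18/41 mod 53. 41⁻¹ ≡ 22 (mod 53) since 41·22 = 902 ≡ 1, so λ ≡ 25.
  x = λ² - 35 - 23 = 625 - 58 ≡ 37; y = λ·(35 - 37) - 26 ≡ 30. → (37, 30)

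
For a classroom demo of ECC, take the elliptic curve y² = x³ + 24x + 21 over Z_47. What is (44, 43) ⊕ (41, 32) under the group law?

(44, 43) + (41, 32). λ = (32 - 43)/(41 - 44) ≡ 36/44 mod 47. 44⁻¹ ≡ 31 (mod 47), so λ ≡ 35.
  x = λ² - 44 - 41 = 1225 - 85 ≡ 12; y = λ·(44 - 12) - 43 ≡ 43. → (12, 43)

(12, 43)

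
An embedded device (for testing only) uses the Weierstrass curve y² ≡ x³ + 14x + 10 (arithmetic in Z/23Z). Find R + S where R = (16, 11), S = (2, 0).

(17, 3)

(16, 11) + (2, 0). λ = (0 - 11)/(2 - 16) ≡ 12/9 mod 23. 9⁻¹ ≡ 18 (mod 23), so λ ≡ 9.
  x = λ² - 16 - 2 = 81 - 18 ≡ 17; y = λ·(16 - 17) - 11 ≡ 3. → (17, 3)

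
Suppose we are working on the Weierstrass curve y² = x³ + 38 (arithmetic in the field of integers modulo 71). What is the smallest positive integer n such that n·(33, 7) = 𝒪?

12

2P: tangent at (33, 7): λ = (3·33² + 0)/(2·7) ≡ 1/14. 14⁻¹ ≡ 66 (mod 71), so λ ≡ 1·66 ≡ 66.
  x = λ² - 33 - 33 = 4356 - 66 ≡ 30; y = λ·(33 - 30) - 7 ≡ 49. → (30, 49)
3P: (30, 49) + (33, 7). λ = (7 - 49)/(33 - 30) ≡ 29/3 mod 71. 3⁻¹ ≡ 24 (mod 71), so λ ≡ 57.
  x = λ² - 30 - 33 = 3249 - 63 ≡ 62; y = λ·(30 - 62) - 49 ≡ 44. → (62, 44)
4P: (62, 44) + (33, 7). λ = (7 - 44)/(33 - 62) ≡ 34/42 mod 71. 42⁻¹ ≡ 22 (mod 71) since 42·22 = 924 ≡ 1, so λ ≡ 38.
  x = λ² - 62 - 33 = 1444 - 95 ≡ 0; y = λ·(62 - 0) - 44 ≡ 40. → (0, 40)
5P: (0, 40) + (33, 7). λ = (7 - 40)/(33 - 0) ≡ 38/33 mod 71. 33⁻¹ ≡ 28 (mod 71) since 33·28 = 924 ≡ 1, so λ ≡ 70.
  x = λ² - 0 - 33 = 4900 - 33 ≡ 39; y = λ·(0 - 39) - 40 ≡ 70. → (39, 70)
6P: (39, 70) + (33, 7). λ = (7 - 70)/(33 - 39) ≡ 8/65 mod 71. 65⁻¹ ≡ 59 (mod 71) since 65·59 = 3835 ≡ 1, so λ ≡ 46.
  x = λ² - 39 - 33 = 2116 - 72 ≡ 56; y = λ·(39 - 56) - 70 ≡ 0. → (56, 0)
7P: (56, 0) + (33, 7). λ = (7 - 0)/(33 - 56) ≡ 7/48 mod 71. 48⁻¹ ≡ 37 (mod 71) since 48·37 = 1776 ≡ 1, so λ ≡ 46.
  x = λ² - 56 - 33 = 2116 - 89 ≡ 39; y = λ·(56 - 39) - 0 ≡ 1. → (39, 1)
8P: (39, 1) + (33, 7). λ = (7 - 1)/(33 - 39) ≡ 6/65 mod 71. 65⁻¹ ≡ 59 (mod 71), so λ ≡ 70.
  x = λ² - 39 - 33 = 4900 - 72 ≡ 0; y = λ·(39 - 0) - 1 ≡ 31. → (0, 31)
9P: (0, 31) + (33, 7). λ = (7 - 31)/(33 - 0) ≡ 47/33 mod 71. 33⁻¹ ≡ 28 (mod 71) since 33·28 = 924 ≡ 1, so λ ≡ 38.
  x = λ² - 0 - 33 = 1444 - 33 ≡ 62; y = λ·(0 - 62) - 31 ≡ 27. → (62, 27)
10P: (62, 27) + (33, 7). λ = (7 - 27)/(33 - 62) ≡ 51/42 mod 71. 42⁻¹ ≡ 22 (mod 71) since 42·22 = 924 ≡ 1, so λ ≡ 57.
  x = λ² - 62 - 33 = 3249 - 95 ≡ 30; y = λ·(62 - 30) - 27 ≡ 22. → (30, 22)
11P: (30, 22) + (33, 7). λ = (7 - 22)/(33 - 30) ≡ 56/3 mod 71. 3⁻¹ ≡ 24 (mod 71), so λ ≡ 66.
  x = λ² - 30 - 33 = 4356 - 63 ≡ 33; y = λ·(30 - 33) - 22 ≡ 64. → (33, 64)
12P: (33, 64) + (33, 7): same x and y₁ ≡ -y₂, so the sum is 𝒪.
12P = 𝒪, so the order is 12.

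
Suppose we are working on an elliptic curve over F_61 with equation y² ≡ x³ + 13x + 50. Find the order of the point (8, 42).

10

2P: tangent at (8, 42): λ = (3·8² + 13)/(2·42) ≡ 22/23. 23⁻¹ ≡ 8 (mod 61), so λ ≡ 22·8 ≡ 54.
  x = λ² - 8 - 8 = 2916 - 16 ≡ 33; y = λ·(8 - 33) - 42 ≡ 11. → (33, 11)
3P: (33, 11) + (8, 42). λ = (42 - 11)/(8 - 33) ≡ 31/36 mod 61. 36⁻¹ ≡ 39 (mod 61), so λ ≡ 50.
  x = λ² - 33 - 8 = 2500 - 41 ≡ 19; y = λ·(33 - 19) - 11 ≡ 18. → (19, 18)
4P: (19, 18) + (8, 42). λ = (42 - 18)/(8 - 19) ≡ 24/50 mod 61. 50⁻¹ ≡ 11 (mod 61), so λ ≡ 20.
  x = λ² - 19 - 8 = 400 - 27 ≡ 7; y = λ·(19 - 7) - 18 ≡ 39. → (7, 39)
5P: (7, 39) + (8, 42). λ = (42 - 39)/(8 - 7) ≡ 3/1 mod 61. 1⁻¹ ≡ 1 (mod 61) since 1·1 = 1 ≡ 1, so λ ≡ 3.
  x = λ² - 7 - 8 = 9 - 15 ≡ 55; y = λ·(7 - 55) - 39 ≡ 0. → (55, 0)
6P: (55, 0) + (8, 42). λ = (42 - 0)/(8 - 55) ≡ 42/14 mod 61. 14⁻¹ ≡ 48 (mod 61), so λ ≡ 3.
  x = λ² - 55 - 8 = 9 - 63 ≡ 7; y = λ·(55 - 7) - 0 ≡ 22. → (7, 22)
7P: (7, 22) + (8, 42). λ = (42 - 22)/(8 - 7) ≡ 20/1 mod 61. 1⁻¹ ≡ 1 (mod 61), so λ ≡ 20.
  x = λ² - 7 - 8 = 400 - 15 ≡ 19; y = λ·(7 - 19) - 22 ≡ 43. → (19, 43)
8P: (19, 43) + (8, 42). λ = (42 - 43)/(8 - 19) ≡ 60/50 mod 61. 50⁻¹ ≡ 11 (mod 61) since 50·11 = 550 ≡ 1, so λ ≡ 50.
  x = λ² - 19 - 8 = 2500 - 27 ≡ 33; y = λ·(19 - 33) - 43 ≡ 50. → (33, 50)
9P: (33, 50) + (8, 42). λ = (42 - 50)/(8 - 33) ≡ 53/36 mod 61. 36⁻¹ ≡ 39 (mod 61), so λ ≡ 54.
  x = λ² - 33 - 8 = 2916 - 41 ≡ 8; y = λ·(33 - 8) - 50 ≡ 19. → (8, 19)
10P: (8, 19) + (8, 42): same x and y₁ ≡ -y₂, so the sum is the point at infinity.
10P = the point at infinity, so the order is 10.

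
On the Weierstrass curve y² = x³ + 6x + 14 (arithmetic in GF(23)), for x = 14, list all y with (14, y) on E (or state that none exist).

6, 17

x³ + 6x + 14 = 2842 ≡ 13 (mod 23).
Square roots of 13 mod 23: 6 and 17 (since 6² = 36 ≡ 13).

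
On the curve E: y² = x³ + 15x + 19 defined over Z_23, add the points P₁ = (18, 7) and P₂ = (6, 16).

(18, 7) + (6, 16). λ = (16 - 7)/(6 - 18) ≡ 9/11 mod 23. 11⁻¹ ≡ 21 (mod 23) since 11·21 = 231 ≡ 1, so λ ≡ 5.
  x = λ² - 18 - 6 = 25 - 24 ≡ 1; y = λ·(18 - 1) - 7 ≡ 9. → (1, 9)

(1, 9)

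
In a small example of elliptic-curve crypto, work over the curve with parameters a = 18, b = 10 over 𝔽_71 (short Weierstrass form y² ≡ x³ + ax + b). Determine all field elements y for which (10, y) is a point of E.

14, 57

x³ + 18x + 10 = 1190 ≡ 54 (mod 71).
Square roots of 54 mod 71: 14 and 57 (since 14² = 196 ≡ 54).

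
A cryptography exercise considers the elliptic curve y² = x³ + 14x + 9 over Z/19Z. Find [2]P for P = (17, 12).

tangent at (17, 12): λ = (3·17² + 14)/(2·12) ≡ 7/5. 5⁻¹ ≡ 4 (mod 19) since 5·4 = 20 ≡ 1, so λ ≡ 7·4 ≡ 9.
  x = λ² - 17 - 17 = 81 - 34 ≡ 9; y = λ·(17 - 9) - 12 ≡ 3. → (9, 3)

(9, 3)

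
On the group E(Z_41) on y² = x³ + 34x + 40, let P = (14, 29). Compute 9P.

(11, 33)

Repeated addition: build up to 9P.
2P: tangent at (14, 29): λ = (3·14² + 34)/(2·29) ≡ 7/17. 17⁻¹ ≡ 29 (mod 41) since 17·29 = 493 ≡ 1, so λ ≡ 7·29 ≡ 39.
  x = λ² - 14 - 14 = 1521 - 28 ≡ 17; y = λ·(14 - 17) - 29 ≡ 18. → (17, 18)
3P: (17, 18) + (14, 29). λ = (29 - 18)/(14 - 17) ≡ 11/38 mod 41. 38⁻¹ ≡ 27 (mod 41) since 38·27 = 1026 ≡ 1, so λ ≡ 10.
  x = λ² - 17 - 14 = 100 - 31 ≡ 28; y = λ·(17 - 28) - 18 ≡ 36. → (28, 36)
4P: (28, 36) + (14, 29). λ = (29 - 36)/(14 - 28) ≡ 34/27 mod 41. 27⁻¹ ≡ 38 (mod 41), so λ ≡ 21.
  x = λ² - 28 - 14 = 441 - 42 ≡ 30; y = λ·(28 - 30) - 36 ≡ 4. → (30, 4)
5P: (30, 4) + (14, 29). λ = (29 - 4)/(14 - 30) ≡ 25/25 mod 41. 25⁻¹ ≡ 23 (mod 41) since 25·23 = 575 ≡ 1, so λ ≡ 1.
  x = λ² - 30 - 14 = 1 - 44 ≡ 39; y = λ·(30 - 39) - 4 ≡ 28. → (39, 28)
6P: (39, 28) + (14, 29). λ = (29 - 28)/(14 - 39) ≡ 1/16 mod 41. 16⁻¹ ≡ 18 (mod 41), so λ ≡ 18.
  x = λ² - 39 - 14 = 324 - 53 ≡ 25; y = λ·(39 - 25) - 28 ≡ 19. → (25, 19)
7P: (25, 19) + (14, 29). λ = (29 - 19)/(14 - 25) ≡ 10/30 mod 41. 30⁻¹ ≡ 26 (mod 41) since 30·26 = 780 ≡ 1, so λ ≡ 14.
  x = λ² - 25 - 14 = 196 - 39 ≡ 34; y = λ·(25 - 34) - 19 ≡ 19. → (34, 19)
8P: (34, 19) + (14, 29). λ = (29 - 19)/(14 - 34) ≡ 10/21 mod 41. 21⁻¹ ≡ 2 (mod 41), so λ ≡ 20.
  x = λ² - 34 - 14 = 400 - 48 ≡ 24; y = λ·(34 - 24) - 19 ≡ 17. → (24, 17)
9P: (24, 17) + (14, 29). λ = (29 - 17)/(14 - 24) ≡ 12/31 mod 41. 31⁻¹ ≡ 4 (mod 41), so λ ≡ 7.
  x = λ² - 24 - 14 = 49 - 38 ≡ 11; y = λ·(24 - 11) - 17 ≡ 33. → (11, 33)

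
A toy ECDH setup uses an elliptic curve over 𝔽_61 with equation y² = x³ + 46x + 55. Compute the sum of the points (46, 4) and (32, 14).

(47, 49)

(46, 4) + (32, 14). λ = (14 - 4)/(32 - 46) ≡ 10/47 mod 61. 47⁻¹ ≡ 13 (mod 61) since 47·13 = 611 ≡ 1, so λ ≡ 8.
  x = λ² - 46 - 32 = 64 - 78 ≡ 47; y = λ·(46 - 47) - 4 ≡ 49. → (47, 49)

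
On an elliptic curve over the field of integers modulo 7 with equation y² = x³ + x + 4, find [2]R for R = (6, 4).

tangent at (6, 4): λ = (3·6² + 1)/(2·4) ≡ 4/1. 1⁻¹ ≡ 1 (mod 7), so λ ≡ 4·1 ≡ 4.
  x = λ² - 6 - 6 = 16 - 12 ≡ 4; y = λ·(6 - 4) - 4 ≡ 4. → (4, 4)

(4, 4)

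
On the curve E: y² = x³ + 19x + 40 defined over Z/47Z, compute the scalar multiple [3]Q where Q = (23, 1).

(10, 14)

Repeated addition: build up to 3Q.
2Q: tangent at (23, 1): λ = (3·23² + 19)/(2·1) ≡ 8/2. 2⁻¹ ≡ 24 (mod 47), so λ ≡ 8·24 ≡ 4.
  x = λ² - 23 - 23 = 16 - 46 ≡ 17; y = λ·(23 - 17) - 1 ≡ 23. → (17, 23)
3Q: (17, 23) + (23, 1). λ = (1 - 23)/(23 - 17) ≡ 25/6 mod 47. 6⁻¹ ≡ 8 (mod 47) since 6·8 = 48 ≡ 1, so λ ≡ 12.
  x = λ² - 17 - 23 = 144 - 40 ≡ 10; y = λ·(17 - 10) - 23 ≡ 14. → (10, 14)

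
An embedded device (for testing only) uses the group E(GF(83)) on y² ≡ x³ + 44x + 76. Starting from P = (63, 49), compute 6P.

(27, 23)

Double-and-add on 6 = (110)₂. Start with P = (63, 49) for the leading 1-bit.
double: tangent at (63, 49): λ = (3·63² + 44)/(2·49) ≡ 82/15. 15⁻¹ ≡ 72 (mod 83), so λ ≡ 82·72 ≡ 11.
  x = λ² - 63 - 63 = 121 - 126 ≡ 78; y = λ·(63 - 78) - 49 ≡ 35. → (78, 35)
add P: (78, 35) + (63, 49). λ = (49 - 35)/(63 - 78) ≡ 14/68 mod 83. 68⁻¹ ≡ 11 (mod 83), so λ ≡ 71.
  x = λ² - 78 - 63 = 5041 - 141 ≡ 3; y = λ·(78 - 3) - 35 ≡ 61. → (3, 61)
double: tangent at (3, 61): λ = (3·3² + 44)/(2·61) ≡ 71/39. 39⁻¹ ≡ 66 (mod 83) since 39·66 = 2574 ≡ 1, so λ ≡ 71·66 ≡ 38.
  x = λ² - 3 - 3 = 1444 - 6 ≡ 27; y = λ·(3 - 27) - 61 ≡ 23. → (27, 23)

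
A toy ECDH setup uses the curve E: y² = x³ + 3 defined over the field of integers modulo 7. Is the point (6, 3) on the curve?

y² = 3² ≡ 2; x³ + 0x + 3 = 219 ≡ 2 (mod 7). 2 = 2.

yes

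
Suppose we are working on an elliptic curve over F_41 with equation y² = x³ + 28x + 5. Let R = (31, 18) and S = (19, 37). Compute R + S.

(31, 18) + (19, 37). λ = (37 - 18)/(19 - 31) ≡ 19/29 mod 41. 29⁻¹ ≡ 17 (mod 41) since 29·17 = 493 ≡ 1, so λ ≡ 36.
  x = λ² - 31 - 19 = 1296 - 50 ≡ 16; y = λ·(31 - 16) - 18 ≡ 30. → (16, 30)

(16, 30)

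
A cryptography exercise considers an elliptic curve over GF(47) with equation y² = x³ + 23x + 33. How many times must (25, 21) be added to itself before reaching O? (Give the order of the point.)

3

2P: tangent at (25, 21): λ = (3·25² + 23)/(2·21) ≡ 18/42. 42⁻¹ ≡ 28 (mod 47) since 42·28 = 1176 ≡ 1, so λ ≡ 18·28 ≡ 34.
  x = λ² - 25 - 25 = 1156 - 50 ≡ 25; y = λ·(25 - 25) - 21 ≡ 26. → (25, 26)
3P: (25, 26) + (25, 21): same x and y₁ ≡ -y₂, so the sum is O.
3P = O, so the order is 3.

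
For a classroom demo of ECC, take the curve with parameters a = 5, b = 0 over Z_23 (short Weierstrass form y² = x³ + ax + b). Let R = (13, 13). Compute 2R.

(1, 11)

tangent at (13, 13): λ = (3·13² + 5)/(2·13) ≡ 6/3. 3⁻¹ ≡ 8 (mod 23) since 3·8 = 24 ≡ 1, so λ ≡ 6·8 ≡ 2.
  x = λ² - 13 - 13 = 4 - 26 ≡ 1; y = λ·(13 - 1) - 13 ≡ 11. → (1, 11)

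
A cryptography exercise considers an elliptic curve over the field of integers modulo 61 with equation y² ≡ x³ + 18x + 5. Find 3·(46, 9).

(55, 13)

Write Q = (46, 9).
Repeated addition: build up to 3Q.
2Q: tangent at (46, 9): λ = (3·46² + 18)/(2·9) ≡ 22/18. 18⁻¹ ≡ 17 (mod 61) since 18·17 = 306 ≡ 1, so λ ≡ 22·17 ≡ 8.
  x = λ² - 46 - 46 = 64 - 92 ≡ 33; y = λ·(46 - 33) - 9 ≡ 34. → (33, 34)
3Q: (33, 34) + (46, 9). λ = (9 - 34)/(46 - 33) ≡ 36/13 mod 61. 13⁻¹ ≡ 47 (mod 61), so λ ≡ 45.
  x = λ² - 33 - 46 = 2025 - 79 ≡ 55; y = λ·(33 - 55) - 34 ≡ 13. → (55, 13)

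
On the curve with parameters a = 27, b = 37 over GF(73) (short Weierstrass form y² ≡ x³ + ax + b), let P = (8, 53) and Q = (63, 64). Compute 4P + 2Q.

First 4P:
Repeated addition: build up to 4P.
2P: tangent at (8, 53): λ = (3·8² + 27)/(2·53) ≡ 0/33. 33⁻¹ ≡ 31 (mod 73) since 33·31 = 1023 ≡ 1, so λ ≡ 0·31 ≡ 0.
  x = λ² - 8 - 8 = 0 - 16 ≡ 57; y = λ·(8 - 57) - 53 ≡ 20. → (57, 20)
3P: (57, 20) + (8, 53). λ = (53 - 20)/(8 - 57) ≡ 33/24 mod 73. 24⁻¹ ≡ 70 (mod 73) since 24·70 = 1680 ≡ 1, so λ ≡ 47.
  x = λ² - 57 - 8 = 2209 - 65 ≡ 27; y = λ·(57 - 27) - 20 ≡ 3. → (27, 3)
4P: (27, 3) + (8, 53). λ = (53 - 3)/(8 - 27) ≡ 50/54 mod 73. 54⁻¹ ≡ 23 (mod 73) since 54·23 = 1242 ≡ 1, so λ ≡ 55.
  x = λ² - 27 - 8 = 3025 - 35 ≡ 70; y = λ·(27 - 70) - 3 ≡ 41. → (70, 41)
4P = (70, 41).
Next 2Q:
Repeated addition: build up to 2Q.
2Q: tangent at (63, 64): λ = (3·63² + 27)/(2·64) ≡ 35/55. 55⁻¹ ≡ 4 (mod 73), so λ ≡ 35·4 ≡ 67.
  x = λ² - 63 - 63 = 4489 - 126 ≡ 56; y = λ·(63 - 56) - 64 ≡ 40. → (56, 40)
2Q = (56, 40).
Finally 4P + 2Q:
(70, 41) + (56, 40). λ = (40 - 41)/(56 - 70) ≡ 72/59 mod 73. 59⁻¹ ≡ 26 (mod 73) since 59·26 = 1534 ≡ 1, so λ ≡ 47.
  x = λ² - 70 - 56 = 2209 - 126 ≡ 39; y = λ·(70 - 39) - 41 ≡ 29. → (39, 29)

(39, 29)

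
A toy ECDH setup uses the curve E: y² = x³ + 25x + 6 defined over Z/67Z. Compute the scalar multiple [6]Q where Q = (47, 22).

(60, 52)

Repeated addition: build up to 6Q.
2Q: tangent at (47, 22): λ = (3·47² + 25)/(2·22) ≡ 19/44. 44⁻¹ ≡ 32 (mod 67), so λ ≡ 19·32 ≡ 5.
  x = λ² - 47 - 47 = 25 - 94 ≡ 65; y = λ·(47 - 65) - 22 ≡ 22. → (65, 22)
3Q: (65, 22) + (47, 22). λ = (22 - 22)/(47 - 65) ≡ 0/49 mod 67. 49⁻¹ ≡ 26 (mod 67), so λ ≡ 0.
  x = λ² - 65 - 47 = 0 - 112 ≡ 22; y = λ·(65 - 22) - 22 ≡ 45. → (22, 45)
4Q: (22, 45) + (47, 22). λ = (22 - 45)/(47 - 22) ≡ 44/25 mod 67. 25⁻¹ ≡ 59 (mod 67), so λ ≡ 50.
  x = λ² - 22 - 47 = 2500 - 69 ≡ 19; y = λ·(22 - 19) - 45 ≡ 38. → (19, 38)
5Q: (19, 38) + (47, 22). λ = (22 - 38)/(47 - 19) ≡ 51/28 mod 67. 28⁻¹ ≡ 12 (mod 67) since 28·12 = 336 ≡ 1, so λ ≡ 9.
  x = λ² - 19 - 47 = 81 - 66 ≡ 15; y = λ·(19 - 15) - 38 ≡ 65. → (15, 65)
6Q: (15, 65) + (47, 22). λ = (22 - 65)/(47 - 15) ≡ 24/32 mod 67. 32⁻¹ ≡ 44 (mod 67), so λ ≡ 51.
  x = λ² - 15 - 47 = 2601 - 62 ≡ 60; y = λ·(15 - 60) - 65 ≡ 52. → (60, 52)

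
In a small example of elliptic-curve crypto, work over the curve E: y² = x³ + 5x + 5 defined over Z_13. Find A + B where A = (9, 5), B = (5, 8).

(2, 6)

(9, 5) + (5, 8). λ = (8 - 5)/(5 - 9) ≡ 3/9 mod 13. 9⁻¹ ≡ 3 (mod 13) since 9·3 = 27 ≡ 1, so λ ≡ 9.
  x = λ² - 9 - 5 = 81 - 14 ≡ 2; y = λ·(9 - 2) - 5 ≡ 6. → (2, 6)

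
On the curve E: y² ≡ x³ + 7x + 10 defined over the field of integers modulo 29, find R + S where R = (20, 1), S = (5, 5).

(20, 1) + (5, 5). λ = (5 - 1)/(5 - 20) ≡ 4/14 mod 29. 14⁻¹ ≡ 27 (mod 29), so λ ≡ 21.
  x = λ² - 20 - 5 = 441 - 25 ≡ 10; y = λ·(20 - 10) - 1 ≡ 6. → (10, 6)

(10, 6)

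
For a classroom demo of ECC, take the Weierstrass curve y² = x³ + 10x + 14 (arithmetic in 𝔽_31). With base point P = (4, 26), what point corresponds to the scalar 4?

(15, 6)

Double-and-add on 4 = (100)₂. Start with P = (4, 26) for the leading 1-bit.
double: tangent at (4, 26): λ = (3·4² + 10)/(2·26) ≡ 27/21. 21⁻¹ ≡ 3 (mod 31), so λ ≡ 27·3 ≡ 19.
  x = λ² - 4 - 4 = 361 - 8 ≡ 12; y = λ·(4 - 12) - 26 ≡ 8. → (12, 8)
double: tangent at (12, 8): λ = (3·12² + 10)/(2·8) ≡ 8/16. 16⁻¹ ≡ 2 (mod 31) since 16·2 = 32 ≡ 1, so λ ≡ 8·2 ≡ 16.
  x = λ² - 12 - 12 = 256 - 24 ≡ 15; y = λ·(12 - 15) - 8 ≡ 6. → (15, 6)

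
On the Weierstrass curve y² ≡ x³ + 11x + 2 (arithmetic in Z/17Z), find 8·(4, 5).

Write P = (4, 5).
Repeated addition: build up to 8P.
2P: tangent at (4, 5): λ = (3·4² + 11)/(2·5) ≡ 8/10. 10⁻¹ ≡ 12 (mod 17), so λ ≡ 8·12 ≡ 11.
  x = λ² - 4 - 4 = 121 - 8 ≡ 11; y = λ·(4 - 11) - 5 ≡ 3. → (11, 3)
3P: (11, 3) + (4, 5). λ = (5 - 3)/(4 - 11) ≡ 2/10 mod 17. 10⁻¹ ≡ 12 (mod 17) since 10·12 = 120 ≡ 1, so λ ≡ 7.
  x = λ² - 11 - 4 = 49 - 15 ≡ 0; y = λ·(11 - 0) - 3 ≡ 6. → (0, 6)
4P: (0, 6) + (4, 5). λ = (5 - 6)/(4 - 0) ≡ 16/4 mod 17. 4⁻¹ ≡ 13 (mod 17) since 4·13 = 52 ≡ 1, so λ ≡ 4.
  x = λ² - 0 - 4 = 16 - 4 ≡ 12; y = λ·(0 - 12) - 6 ≡ 14. → (12, 14)
5P: (12, 14) + (4, 5). λ = (5 - 14)/(4 - 12) ≡ 8/9 mod 17. 9⁻¹ ≡ 2 (mod 17), so λ ≡ 16.
  x = λ² - 12 - 4 = 256 - 16 ≡ 2; y = λ·(12 - 2) - 14 ≡ 10. → (2, 10)
6P: (2, 10) + (4, 5). λ = (5 - 10)/(4 - 2) ≡ 12/2 mod 17. 2⁻¹ ≡ 9 (mod 17) since 2·9 = 18 ≡ 1, so λ ≡ 6.
  x = λ² - 2 - 4 = 36 - 6 ≡ 13; y = λ·(2 - 13) - 10 ≡ 9. → (13, 9)
7P: (13, 9) + (4, 5). λ = (5 - 9)/(4 - 13) ≡ 13/8 mod 17. 8⁻¹ ≡ 15 (mod 17), so λ ≡ 8.
  x = λ² - 13 - 4 = 64 - 17 ≡ 13; y = λ·(13 - 13) - 9 ≡ 8. → (13, 8)
8P: (13, 8) + (4, 5). λ = (5 - 8)/(4 - 13) ≡ 14/8 mod 17. 8⁻¹ ≡ 15 (mod 17) since 8·15 = 120 ≡ 1, so λ ≡ 6.
  x = λ² - 13 - 4 = 36 - 17 ≡ 2; y = λ·(13 - 2) - 8 ≡ 7. → (2, 7)

(2, 7)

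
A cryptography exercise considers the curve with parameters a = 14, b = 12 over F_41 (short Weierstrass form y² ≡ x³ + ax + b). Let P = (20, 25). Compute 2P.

tangent at (20, 25): λ = (3·20² + 14)/(2·25) ≡ 25/9. 9⁻¹ ≡ 32 (mod 41) since 9·32 = 288 ≡ 1, so λ ≡ 25·32 ≡ 21.
  x = λ² - 20 - 20 = 441 - 40 ≡ 32; y = λ·(20 - 32) - 25 ≡ 10. → (32, 10)

(32, 10)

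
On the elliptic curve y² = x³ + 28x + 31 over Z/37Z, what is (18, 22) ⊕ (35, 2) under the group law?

(18, 22) + (35, 2). λ = (2 - 22)/(35 - 18) ≡ 17/17 mod 37. 17⁻¹ ≡ 24 (mod 37) since 17·24 = 408 ≡ 1, so λ ≡ 1.
  x = λ² - 18 - 35 = 1 - 53 ≡ 22; y = λ·(18 - 22) - 22 ≡ 11. → (22, 11)

(22, 11)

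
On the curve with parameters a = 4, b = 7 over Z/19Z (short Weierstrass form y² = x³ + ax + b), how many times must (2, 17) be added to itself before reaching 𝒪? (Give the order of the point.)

8

2P: tangent at (2, 17): λ = (3·2² + 4)/(2·17) ≡ 16/15. 15⁻¹ ≡ 14 (mod 19) since 15·14 = 210 ≡ 1, so λ ≡ 16·14 ≡ 15.
  x = λ² - 2 - 2 = 225 - 4 ≡ 12; y = λ·(2 - 12) - 17 ≡ 4. → (12, 4)
3P: (12, 4) + (2, 17). λ = (17 - 4)/(2 - 12) ≡ 13/9 mod 19. 9⁻¹ ≡ 17 (mod 19) since 9·17 = 153 ≡ 1, so λ ≡ 12.
  x = λ² - 12 - 2 = 144 - 14 ≡ 16; y = λ·(12 - 16) - 4 ≡ 5. → (16, 5)
4P: (16, 5) + (2, 17). λ = (17 - 5)/(2 - 16) ≡ 12/5 mod 19. 5⁻¹ ≡ 4 (mod 19), so λ ≡ 10.
  x = λ² - 16 - 2 = 100 - 18 ≡ 6; y = λ·(16 - 6) - 5 ≡ 0. → (6, 0)
5P: (6, 0) + (2, 17). λ = (17 - 0)/(2 - 6) ≡ 17/15 mod 19. 15⁻¹ ≡ 14 (mod 19) since 15·14 = 210 ≡ 1, so λ ≡ 10.
  x = λ² - 6 - 2 = 100 - 8 ≡ 16; y = λ·(6 - 16) - 0 ≡ 14. → (16, 14)
6P: (16, 14) + (2, 17). λ = (17 - 14)/(2 - 16) ≡ 3/5 mod 19. 5⁻¹ ≡ 4 (mod 19), so λ ≡ 12.
  x = λ² - 16 - 2 = 144 - 18 ≡ 12; y = λ·(16 - 12) - 14 ≡ 15. → (12, 15)
7P: (12, 15) + (2, 17). λ = (17 - 15)/(2 - 12) ≡ 2/9 mod 19. 9⁻¹ ≡ 17 (mod 19) since 9·17 = 153 ≡ 1, so λ ≡ 15.
  x = λ² - 12 - 2 = 225 - 14 ≡ 2; y = λ·(12 - 2) - 15 ≡ 2. → (2, 2)
8P: (2, 2) + (2, 17): same x and y₁ ≡ -y₂, so the sum is 𝒪.
8P = 𝒪, so the order is 8.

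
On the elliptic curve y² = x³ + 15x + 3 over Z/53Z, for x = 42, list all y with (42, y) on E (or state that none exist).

16, 37

x³ + 15x + 3 = 74721 ≡ 44 (mod 53).
Square roots of 44 mod 53: 16 and 37 (since 16² = 256 ≡ 44).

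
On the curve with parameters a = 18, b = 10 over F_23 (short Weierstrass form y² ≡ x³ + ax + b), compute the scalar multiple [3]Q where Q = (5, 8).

(9, 2)

Repeated addition: build up to 3Q.
2Q: tangent at (5, 8): λ = (3·5² + 18)/(2·8) ≡ 1/16. 16⁻¹ ≡ 13 (mod 23) since 16·13 = 208 ≡ 1, so λ ≡ 1·13 ≡ 13.
  x = λ² - 5 - 5 = 169 - 10 ≡ 21; y = λ·(5 - 21) - 8 ≡ 14. → (21, 14)
3Q: (21, 14) + (5, 8). λ = (8 - 14)/(5 - 21) ≡ 17/7 mod 23. 7⁻¹ ≡ 10 (mod 23), so λ ≡ 9.
  x = λ² - 21 - 5 = 81 - 26 ≡ 9; y = λ·(21 - 9) - 14 ≡ 2. → (9, 2)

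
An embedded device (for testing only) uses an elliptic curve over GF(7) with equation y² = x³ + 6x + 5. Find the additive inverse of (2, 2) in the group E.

-(2, 2) = (2, -2 mod 7) = (2, 5).

(2, 5)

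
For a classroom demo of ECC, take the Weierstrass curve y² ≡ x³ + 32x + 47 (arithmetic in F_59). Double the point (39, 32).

(16, 42)

tangent at (39, 32): λ = (3·39² + 32)/(2·32) ≡ 52/5. 5⁻¹ ≡ 12 (mod 59) since 5·12 = 60 ≡ 1, so λ ≡ 52·12 ≡ 34.
  x = λ² - 39 - 39 = 1156 - 78 ≡ 16; y = λ·(39 - 16) - 32 ≡ 42. → (16, 42)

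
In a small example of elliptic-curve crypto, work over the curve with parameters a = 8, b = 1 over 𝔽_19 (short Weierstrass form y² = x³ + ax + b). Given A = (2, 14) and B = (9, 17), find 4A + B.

First 4A:
Repeated addition: build up to 4A.
2A: tangent at (2, 14): λ = (3·2² + 8)/(2·14) ≡ 1/9. 9⁻¹ ≡ 17 (mod 19) since 9·17 = 153 ≡ 1, so λ ≡ 1·17 ≡ 17.
  x = λ² - 2 - 2 = 289 - 4 ≡ 0; y = λ·(2 - 0) - 14 ≡ 1. → (0, 1)
3A: (0, 1) + (2, 14). λ = (14 - 1)/(2 - 0) ≡ 13/2 mod 19. 2⁻¹ ≡ 10 (mod 19), so λ ≡ 16.
  x = λ² - 0 - 2 = 256 - 2 ≡ 7; y = λ·(0 - 7) - 1 ≡ 1. → (7, 1)
4A: (7, 1) + (2, 14). λ = (14 - 1)/(2 - 7) ≡ 13/14 mod 19. 14⁻¹ ≡ 15 (mod 19), so λ ≡ 5.
  x = λ² - 7 - 2 = 25 - 9 ≡ 16; y = λ·(7 - 16) - 1 ≡ 11. → (16, 11)
4A = (16, 11).
Finally 4A + B:
(16, 11) + (9, 17). λ = (17 - 11)/(9 - 16) ≡ 6/12 mod 19. 12⁻¹ ≡ 8 (mod 19), so λ ≡ 10.
  x = λ² - 16 - 9 = 100 - 25 ≡ 18; y = λ·(16 - 18) - 11 ≡ 7. → (18, 7)

(18, 7)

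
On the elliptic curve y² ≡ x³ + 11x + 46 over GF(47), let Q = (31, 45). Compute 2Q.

tangent at (31, 45): λ = (3·31² + 11)/(2·45) ≡ 27/43. 43⁻¹ ≡ 35 (mod 47), so λ ≡ 27·35 ≡ 5.
  x = λ² - 31 - 31 = 25 - 62 ≡ 10; y = λ·(31 - 10) - 45 ≡ 13. → (10, 13)

(10, 13)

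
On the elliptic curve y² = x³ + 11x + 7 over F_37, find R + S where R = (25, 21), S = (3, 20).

(25, 21) + (3, 20). λ = (20 - 21)/(3 - 25) ≡ 36/15 mod 37. 15⁻¹ ≡ 5 (mod 37) since 15·5 = 75 ≡ 1, so λ ≡ 32.
  x = λ² - 25 - 3 = 1024 - 28 ≡ 34; y = λ·(25 - 34) - 21 ≡ 24. → (34, 24)

(34, 24)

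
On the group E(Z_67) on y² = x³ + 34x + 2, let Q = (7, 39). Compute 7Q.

(30, 63)

Repeated addition: build up to 7Q.
2Q: tangent at (7, 39): λ = (3·7² + 34)/(2·39) ≡ 47/11. 11⁻¹ ≡ 61 (mod 67) since 11·61 = 671 ≡ 1, so λ ≡ 47·61 ≡ 53.
  x = λ² - 7 - 7 = 2809 - 14 ≡ 48; y = λ·(7 - 48) - 39 ≡ 66. → (48, 66)
3Q: (48, 66) + (7, 39). λ = (39 - 66)/(7 - 48) ≡ 40/26 mod 67. 26⁻¹ ≡ 49 (mod 67) since 26·49 = 1274 ≡ 1, so λ ≡ 17.
  x = λ² - 48 - 7 = 289 - 55 ≡ 33; y = λ·(48 - 33) - 66 ≡ 55. → (33, 55)
4Q: (33, 55) + (7, 39). λ = (39 - 55)/(7 - 33) ≡ 51/41 mod 67. 41⁻¹ ≡ 18 (mod 67), so λ ≡ 47.
  x = λ² - 33 - 7 = 2209 - 40 ≡ 25; y = λ·(33 - 25) - 55 ≡ 53. → (25, 53)
5Q: (25, 53) + (7, 39). λ = (39 - 53)/(7 - 25) ≡ 53/49 mod 67. 49⁻¹ ≡ 26 (mod 67), so λ ≡ 38.
  x = λ² - 25 - 7 = 1444 - 32 ≡ 5; y = λ·(25 - 5) - 53 ≡ 37. → (5, 37)
6Q: (5, 37) + (7, 39). λ = (39 - 37)/(7 - 5) ≡ 2/2 mod 67. 2⁻¹ ≡ 34 (mod 67), so λ ≡ 1.
  x = λ² - 5 - 7 = 1 - 12 ≡ 56; y = λ·(5 - 56) - 37 ≡ 46. → (56, 46)
7Q: (56, 46) + (7, 39). λ = (39 - 46)/(7 - 56) ≡ 60/18 mod 67. 18⁻¹ ≡ 41 (mod 67) since 18·41 = 738 ≡ 1, so λ ≡ 48.
  x = λ² - 56 - 7 = 2304 - 63 ≡ 30; y = λ·(56 - 30) - 46 ≡ 63. → (30, 63)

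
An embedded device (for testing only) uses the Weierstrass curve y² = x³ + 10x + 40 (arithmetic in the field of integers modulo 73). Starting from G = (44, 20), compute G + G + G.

(64, 30)

Repeated addition: build up to 3G.
2G: tangent at (44, 20): λ = (3·44² + 10)/(2·20) ≡ 51/40. 40⁻¹ ≡ 42 (mod 73), so λ ≡ 51·42 ≡ 25.
  x = λ² - 44 - 44 = 625 - 88 ≡ 26; y = λ·(44 - 26) - 20 ≡ 65. → (26, 65)
3G: (26, 65) + (44, 20). λ = (20 - 65)/(44 - 26) ≡ 28/18 mod 73. 18⁻¹ ≡ 69 (mod 73), so λ ≡ 34.
  x = λ² - 26 - 44 = 1156 - 70 ≡ 64; y = λ·(26 - 64) - 65 ≡ 30. → (64, 30)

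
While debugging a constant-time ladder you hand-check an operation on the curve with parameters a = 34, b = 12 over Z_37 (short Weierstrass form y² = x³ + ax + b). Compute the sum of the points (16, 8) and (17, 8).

(16, 8) + (17, 8). λ = (8 - 8)/(17 - 16) ≡ 0/1 mod 37. 1⁻¹ ≡ 1 (mod 37), so λ ≡ 0.
  x = λ² - 16 - 17 = 0 - 33 ≡ 4; y = λ·(16 - 4) - 8 ≡ 29. → (4, 29)

(4, 29)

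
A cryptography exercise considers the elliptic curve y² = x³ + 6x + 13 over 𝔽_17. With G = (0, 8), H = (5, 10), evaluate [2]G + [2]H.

(11, 4)

First 2G:
Repeated addition: build up to 2G.
2G: tangent at (0, 8): λ = (3·0² + 6)/(2·8) ≡ 6/16. 16⁻¹ ≡ 16 (mod 17), so λ ≡ 6·16 ≡ 11.
  x = λ² - 0 - 0 = 121 - 0 ≡ 2; y = λ·(0 - 2) - 8 ≡ 4. → (2, 4)
2G = (2, 4).
Next 2H:
Repeated addition: build up to 2H.
2H: tangent at (5, 10): λ = (3·5² + 6)/(2·10) ≡ 13/3. 3⁻¹ ≡ 6 (mod 17), so λ ≡ 13·6 ≡ 10.
  x = λ² - 5 - 5 = 100 - 10 ≡ 5; y = λ·(5 - 5) - 10 ≡ 7. → (5, 7)
2H = (5, 7).
Finally 2G + 2H:
(2, 4) + (5, 7). λ = (7 - 4)/(5 - 2) ≡ 3/3 mod 17. 3⁻¹ ≡ 6 (mod 17), so λ ≡ 1.
  x = λ² - 2 - 5 = 1 - 7 ≡ 11; y = λ·(2 - 11) - 4 ≡ 4. → (11, 4)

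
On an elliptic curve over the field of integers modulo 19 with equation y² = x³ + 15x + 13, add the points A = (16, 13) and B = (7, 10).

(16, 13) + (7, 10). λ = (10 - 13)/(7 - 16) ≡ 16/10 mod 19. 10⁻¹ ≡ 2 (mod 19), so λ ≡ 13.
  x = λ² - 16 - 7 = 169 - 23 ≡ 13; y = λ·(16 - 13) - 13 ≡ 7. → (13, 7)

(13, 7)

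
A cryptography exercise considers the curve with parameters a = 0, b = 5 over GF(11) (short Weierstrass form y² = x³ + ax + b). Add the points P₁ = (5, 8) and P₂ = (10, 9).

(5, 8) + (10, 9). λ = (9 - 8)/(10 - 5) ≡ 1/5 mod 11. 5⁻¹ ≡ 9 (mod 11), so λ ≡ 9.
  x = λ² - 5 - 10 = 81 - 15 ≡ 0; y = λ·(5 - 0) - 8 ≡ 4. → (0, 4)

(0, 4)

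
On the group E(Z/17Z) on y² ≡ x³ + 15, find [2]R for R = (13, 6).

(7, 1)

tangent at (13, 6): λ = (3·13² + 0)/(2·6) ≡ 14/12. 12⁻¹ ≡ 10 (mod 17), so λ ≡ 14·10 ≡ 4.
  x = λ² - 13 - 13 = 16 - 26 ≡ 7; y = λ·(13 - 7) - 6 ≡ 1. → (7, 1)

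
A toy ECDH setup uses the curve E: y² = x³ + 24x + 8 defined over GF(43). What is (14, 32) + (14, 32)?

(28, 33)

tangent at (14, 32): λ = (3·14² + 24)/(2·32) ≡ 10/21. 21⁻¹ ≡ 41 (mod 43), so λ ≡ 10·41 ≡ 23.
  x = λ² - 14 - 14 = 529 - 28 ≡ 28; y = λ·(14 - 28) - 32 ≡ 33. → (28, 33)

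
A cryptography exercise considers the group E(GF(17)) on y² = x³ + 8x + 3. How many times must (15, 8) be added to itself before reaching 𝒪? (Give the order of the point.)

2P: tangent at (15, 8): λ = (3·15² + 8)/(2·8) ≡ 3/16. 16⁻¹ ≡ 16 (mod 17) since 16·16 = 256 ≡ 1, so λ ≡ 3·16 ≡ 14.
  x = λ² - 15 - 15 = 196 - 30 ≡ 13; y = λ·(15 - 13) - 8 ≡ 3. → (13, 3)
3P: (13, 3) + (15, 8). λ = (8 - 3)/(15 - 13) ≡ 5/2 mod 17. 2⁻¹ ≡ 9 (mod 17), so λ ≡ 11.
  x = λ² - 13 - 15 = 121 - 28 ≡ 8; y = λ·(13 - 8) - 3 ≡ 1. → (8, 1)
4P: (8, 1) + (15, 8). λ = (8 - 1)/(15 - 8) ≡ 7/7 mod 17. 7⁻¹ ≡ 5 (mod 17), so λ ≡ 1.
  x = λ² - 8 - 15 = 1 - 23 ≡ 12; y = λ·(8 - 12) - 1 ≡ 12. → (12, 12)
5P: (12, 12) + (15, 8). λ = (8 - 12)/(15 - 12) ≡ 13/3 mod 17. 3⁻¹ ≡ 6 (mod 17), so λ ≡ 10.
  x = λ² - 12 - 15 = 100 - 27 ≡ 5; y = λ·(12 - 5) - 12 ≡ 7. → (5, 7)
6P: (5, 7) + (15, 8). λ = (8 - 7)/(15 - 5) ≡ 1/10 mod 17. 10⁻¹ ≡ 12 (mod 17), so λ ≡ 12.
  x = λ² - 5 - 15 = 144 - 20 ≡ 5; y = λ·(5 - 5) - 7 ≡ 10. → (5, 10)
7P: (5, 10) + (15, 8). λ = (8 - 10)/(15 - 5) ≡ 15/10 mod 17. 10⁻¹ ≡ 12 (mod 17), so λ ≡ 10.
  x = λ² - 5 - 15 = 100 - 20 ≡ 12; y = λ·(5 - 12) - 10 ≡ 5. → (12, 5)
8P: (12, 5) + (15, 8). λ = (8 - 5)/(15 - 12) ≡ 3/3 mod 17. 3⁻¹ ≡ 6 (mod 17), so λ ≡ 1.
  x = λ² - 12 - 15 = 1 - 27 ≡ 8; y = λ·(12 - 8) - 5 ≡ 16. → (8, 16)
9P: (8, 16) + (15, 8). λ = (8 - 16)/(15 - 8) ≡ 9/7 mod 17. 7⁻¹ ≡ 5 (mod 17), so λ ≡ 11.
  x = λ² - 8 - 15 = 121 - 23 ≡ 13; y = λ·(8 - 13) - 16 ≡ 14. → (13, 14)
10P: (13, 14) + (15, 8). λ = (8 - 14)/(15 - 13) ≡ 11/2 mod 17. 2⁻¹ ≡ 9 (mod 17), so λ ≡ 14.
  x = λ² - 13 - 15 = 196 - 28 ≡ 15; y = λ·(13 - 15) - 14 ≡ 9. → (15, 9)
11P: (15, 9) + (15, 8): same x and y₁ ≡ -y₂, so the sum is 𝒪.
11P = 𝒪, so the order is 11.

11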